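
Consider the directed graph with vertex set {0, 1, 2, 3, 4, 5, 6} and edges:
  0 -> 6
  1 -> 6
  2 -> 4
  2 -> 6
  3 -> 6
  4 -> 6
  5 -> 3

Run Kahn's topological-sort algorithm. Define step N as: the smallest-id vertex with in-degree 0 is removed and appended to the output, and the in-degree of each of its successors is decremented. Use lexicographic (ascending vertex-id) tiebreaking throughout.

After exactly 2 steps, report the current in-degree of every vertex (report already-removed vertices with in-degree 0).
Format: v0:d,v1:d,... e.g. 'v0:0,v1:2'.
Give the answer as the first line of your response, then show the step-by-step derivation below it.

v0:0,v1:0,v2:0,v3:1,v4:1,v5:0,v6:3

step 1: output 0; order=[0]; indeg=(0,0,0,1,1,0,4)
step 2: output 1; order=[0,1]; indeg=(0,0,0,1,1,0,3)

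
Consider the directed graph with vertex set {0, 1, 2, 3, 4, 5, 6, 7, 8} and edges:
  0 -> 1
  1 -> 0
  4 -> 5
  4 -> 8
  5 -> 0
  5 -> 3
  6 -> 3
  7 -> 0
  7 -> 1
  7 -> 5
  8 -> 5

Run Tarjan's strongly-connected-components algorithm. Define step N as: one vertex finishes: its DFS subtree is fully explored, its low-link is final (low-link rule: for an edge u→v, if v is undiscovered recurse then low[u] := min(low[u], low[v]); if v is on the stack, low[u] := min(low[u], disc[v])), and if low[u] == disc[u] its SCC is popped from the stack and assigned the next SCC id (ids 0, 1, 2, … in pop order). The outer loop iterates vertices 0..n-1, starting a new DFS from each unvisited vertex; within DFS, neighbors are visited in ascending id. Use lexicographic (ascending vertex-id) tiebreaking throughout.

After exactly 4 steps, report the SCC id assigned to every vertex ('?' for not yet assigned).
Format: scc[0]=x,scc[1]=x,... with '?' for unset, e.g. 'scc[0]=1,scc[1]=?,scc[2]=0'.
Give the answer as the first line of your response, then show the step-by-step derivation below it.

scc[0]=0,scc[1]=0,scc[2]=1,scc[3]=2,scc[4]=?,scc[5]=?,scc[6]=?,scc[7]=?,scc[8]=?

step 1: low=(low[0]=0,low[1]=0,low[2]=?,low[3]=?,low[4]=?,low[5]=?,low[6]=?,low[7]=?,low[8]=?); scc=(scc[0]=?,scc[1]=?,scc[2]=?,scc[3]=?,scc[4]=?,scc[5]=?,scc[6]=?,scc[7]=?,scc[8]=?)
step 2: low=(low[0]=0,low[1]=0,low[2]=?,low[3]=?,low[4]=?,low[5]=?,low[6]=?,low[7]=?,low[8]=?); scc=(scc[0]=0,scc[1]=0,scc[2]=?,scc[3]=?,scc[4]=?,scc[5]=?,scc[6]=?,scc[7]=?,scc[8]=?)
step 3: low=(low[0]=0,low[1]=0,low[2]=2,low[3]=?,low[4]=?,low[5]=?,low[6]=?,low[7]=?,low[8]=?); scc=(scc[0]=0,scc[1]=0,scc[2]=1,scc[3]=?,scc[4]=?,scc[5]=?,scc[6]=?,scc[7]=?,scc[8]=?)
step 4: low=(low[0]=0,low[1]=0,low[2]=2,low[3]=3,low[4]=?,low[5]=?,low[6]=?,low[7]=?,low[8]=?); scc=(scc[0]=0,scc[1]=0,scc[2]=1,scc[3]=2,scc[4]=?,scc[5]=?,scc[6]=?,scc[7]=?,scc[8]=?)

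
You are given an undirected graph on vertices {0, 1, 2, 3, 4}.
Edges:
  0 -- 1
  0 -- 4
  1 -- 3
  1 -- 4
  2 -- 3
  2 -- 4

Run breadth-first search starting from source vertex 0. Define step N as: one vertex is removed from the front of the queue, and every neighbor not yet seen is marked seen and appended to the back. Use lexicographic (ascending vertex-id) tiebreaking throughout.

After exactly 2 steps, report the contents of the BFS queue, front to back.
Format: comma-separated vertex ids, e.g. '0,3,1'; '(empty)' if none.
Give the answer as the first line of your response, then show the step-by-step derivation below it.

4,3

step 1: dequeue 0; queue=[1,4]; order=0
step 2: dequeue 1; queue=[4,3]; order=0,1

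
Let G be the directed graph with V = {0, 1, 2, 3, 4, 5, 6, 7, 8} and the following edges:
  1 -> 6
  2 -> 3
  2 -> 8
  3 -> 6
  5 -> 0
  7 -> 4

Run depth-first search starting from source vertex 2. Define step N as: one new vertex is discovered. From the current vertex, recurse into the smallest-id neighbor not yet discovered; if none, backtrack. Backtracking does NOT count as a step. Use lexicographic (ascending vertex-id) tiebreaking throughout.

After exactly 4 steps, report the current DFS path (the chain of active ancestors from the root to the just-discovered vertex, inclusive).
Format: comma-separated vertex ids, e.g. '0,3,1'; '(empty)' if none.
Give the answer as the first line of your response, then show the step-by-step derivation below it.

2,8

step 1: discover 2; path=2; order=2
step 2: discover 3; path=2>3; order=2,3
step 3: discover 6; path=2>3>6; order=2,3,6
step 4: discover 8; path=2>8; order=2,3,6,8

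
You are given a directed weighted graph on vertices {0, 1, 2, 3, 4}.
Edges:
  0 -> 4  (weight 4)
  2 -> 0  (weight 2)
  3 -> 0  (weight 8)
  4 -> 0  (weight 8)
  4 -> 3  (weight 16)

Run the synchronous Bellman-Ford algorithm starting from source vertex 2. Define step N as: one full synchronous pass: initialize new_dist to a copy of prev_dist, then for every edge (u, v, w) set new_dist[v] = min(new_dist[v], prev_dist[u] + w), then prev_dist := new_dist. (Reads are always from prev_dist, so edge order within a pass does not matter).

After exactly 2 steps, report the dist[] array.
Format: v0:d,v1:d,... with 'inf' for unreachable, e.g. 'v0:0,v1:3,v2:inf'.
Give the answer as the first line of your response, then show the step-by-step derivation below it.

v0:2,v1:inf,v2:0,v3:inf,v4:6

step 1: dist = v0:2,v1:inf,v2:0,v3:inf,v4:inf
step 2: dist = v0:2,v1:inf,v2:0,v3:inf,v4:6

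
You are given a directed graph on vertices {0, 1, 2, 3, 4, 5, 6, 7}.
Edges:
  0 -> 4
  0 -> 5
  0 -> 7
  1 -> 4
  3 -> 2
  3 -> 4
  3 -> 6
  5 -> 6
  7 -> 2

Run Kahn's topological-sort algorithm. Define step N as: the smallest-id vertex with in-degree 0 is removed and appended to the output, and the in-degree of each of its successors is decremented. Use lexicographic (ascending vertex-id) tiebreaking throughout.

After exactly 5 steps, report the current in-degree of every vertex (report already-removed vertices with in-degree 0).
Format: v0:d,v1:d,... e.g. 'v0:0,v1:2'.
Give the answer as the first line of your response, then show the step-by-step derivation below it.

v0:0,v1:0,v2:1,v3:0,v4:0,v5:0,v6:0,v7:0

step 1: output 0; order=[0]; indeg=(0,0,2,0,2,0,2,0)
step 2: output 1; order=[0,1]; indeg=(0,0,2,0,1,0,2,0)
step 3: output 3; order=[0,1,3]; indeg=(0,0,1,0,0,0,1,0)
step 4: output 4; order=[0,1,3,4]; indeg=(0,0,1,0,0,0,1,0)
step 5: output 5; order=[0,1,3,4,5]; indeg=(0,0,1,0,0,0,0,0)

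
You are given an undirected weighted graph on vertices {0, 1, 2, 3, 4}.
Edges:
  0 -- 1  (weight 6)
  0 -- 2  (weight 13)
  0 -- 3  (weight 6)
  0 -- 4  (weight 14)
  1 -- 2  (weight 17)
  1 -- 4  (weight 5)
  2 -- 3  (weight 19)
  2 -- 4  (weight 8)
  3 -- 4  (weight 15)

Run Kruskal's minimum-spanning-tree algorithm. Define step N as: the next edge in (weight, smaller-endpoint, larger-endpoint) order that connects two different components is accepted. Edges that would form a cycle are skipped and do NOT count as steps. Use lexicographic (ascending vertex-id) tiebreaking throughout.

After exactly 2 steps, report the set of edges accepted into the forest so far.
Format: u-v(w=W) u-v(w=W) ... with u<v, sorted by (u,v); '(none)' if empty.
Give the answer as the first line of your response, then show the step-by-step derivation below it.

0-1(w=6) 1-4(w=5)

step 1: add edge 1-4 (w=5); MST = {1-4(w=5)}
step 2: add edge 0-1 (w=6); MST = {0-1(w=6) 1-4(w=5)}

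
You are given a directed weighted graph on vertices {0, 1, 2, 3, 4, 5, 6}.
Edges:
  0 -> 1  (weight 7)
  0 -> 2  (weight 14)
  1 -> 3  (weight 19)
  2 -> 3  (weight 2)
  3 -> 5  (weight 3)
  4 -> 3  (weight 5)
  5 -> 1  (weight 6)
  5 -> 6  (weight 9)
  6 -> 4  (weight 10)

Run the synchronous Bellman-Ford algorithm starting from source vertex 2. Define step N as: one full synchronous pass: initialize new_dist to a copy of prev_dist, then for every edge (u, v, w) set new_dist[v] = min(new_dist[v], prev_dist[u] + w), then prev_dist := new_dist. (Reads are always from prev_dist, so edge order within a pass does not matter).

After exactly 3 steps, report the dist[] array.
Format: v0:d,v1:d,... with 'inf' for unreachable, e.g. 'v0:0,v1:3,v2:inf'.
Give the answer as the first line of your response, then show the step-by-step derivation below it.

v0:inf,v1:11,v2:0,v3:2,v4:inf,v5:5,v6:14

step 1: dist = v0:inf,v1:inf,v2:0,v3:2,v4:inf,v5:inf,v6:inf
step 2: dist = v0:inf,v1:inf,v2:0,v3:2,v4:inf,v5:5,v6:inf
step 3: dist = v0:inf,v1:11,v2:0,v3:2,v4:inf,v5:5,v6:14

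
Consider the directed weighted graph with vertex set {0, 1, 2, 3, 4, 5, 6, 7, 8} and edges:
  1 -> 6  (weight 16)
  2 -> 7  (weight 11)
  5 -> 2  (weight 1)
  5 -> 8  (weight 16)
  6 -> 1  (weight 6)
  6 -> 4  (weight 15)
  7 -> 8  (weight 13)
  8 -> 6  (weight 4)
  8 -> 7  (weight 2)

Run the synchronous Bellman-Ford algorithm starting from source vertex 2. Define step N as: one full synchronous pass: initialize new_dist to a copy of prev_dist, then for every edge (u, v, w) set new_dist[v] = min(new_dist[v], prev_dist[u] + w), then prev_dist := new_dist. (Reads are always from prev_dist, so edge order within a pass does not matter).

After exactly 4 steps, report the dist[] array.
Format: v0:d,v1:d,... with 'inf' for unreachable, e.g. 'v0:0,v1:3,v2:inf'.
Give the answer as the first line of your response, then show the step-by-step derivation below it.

v0:inf,v1:34,v2:0,v3:inf,v4:43,v5:inf,v6:28,v7:11,v8:24

step 1: dist = v0:inf,v1:inf,v2:0,v3:inf,v4:inf,v5:inf,v6:inf,v7:11,v8:inf
step 2: dist = v0:inf,v1:inf,v2:0,v3:inf,v4:inf,v5:inf,v6:inf,v7:11,v8:24
step 3: dist = v0:inf,v1:inf,v2:0,v3:inf,v4:inf,v5:inf,v6:28,v7:11,v8:24
step 4: dist = v0:inf,v1:34,v2:0,v3:inf,v4:43,v5:inf,v6:28,v7:11,v8:24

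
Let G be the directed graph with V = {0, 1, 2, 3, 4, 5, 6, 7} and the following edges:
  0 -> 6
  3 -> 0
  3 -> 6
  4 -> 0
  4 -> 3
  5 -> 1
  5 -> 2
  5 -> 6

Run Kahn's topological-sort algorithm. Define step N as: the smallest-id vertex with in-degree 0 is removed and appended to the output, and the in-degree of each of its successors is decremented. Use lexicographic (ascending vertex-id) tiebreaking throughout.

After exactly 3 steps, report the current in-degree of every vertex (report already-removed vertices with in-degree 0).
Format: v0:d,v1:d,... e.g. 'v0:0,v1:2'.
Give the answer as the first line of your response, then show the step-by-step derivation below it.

v0:0,v1:1,v2:1,v3:0,v4:0,v5:0,v6:1,v7:0

step 1: output 4; order=[4]; indeg=(1,1,1,0,0,0,3,0)
step 2: output 3; order=[4,3]; indeg=(0,1,1,0,0,0,2,0)
step 3: output 0; order=[4,3,0]; indeg=(0,1,1,0,0,0,1,0)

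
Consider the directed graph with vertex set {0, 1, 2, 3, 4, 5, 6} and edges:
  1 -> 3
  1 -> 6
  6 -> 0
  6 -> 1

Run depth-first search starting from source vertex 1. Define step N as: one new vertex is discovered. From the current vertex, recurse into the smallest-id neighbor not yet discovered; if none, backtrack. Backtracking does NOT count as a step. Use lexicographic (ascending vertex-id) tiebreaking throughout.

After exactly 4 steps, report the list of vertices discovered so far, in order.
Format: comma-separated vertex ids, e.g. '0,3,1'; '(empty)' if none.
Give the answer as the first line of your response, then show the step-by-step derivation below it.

1,3,6,0

step 1: discover 1; path=1; order=1
step 2: discover 3; path=1>3; order=1,3
step 3: discover 6; path=1>6; order=1,3,6
step 4: discover 0; path=1>6>0; order=1,3,6,0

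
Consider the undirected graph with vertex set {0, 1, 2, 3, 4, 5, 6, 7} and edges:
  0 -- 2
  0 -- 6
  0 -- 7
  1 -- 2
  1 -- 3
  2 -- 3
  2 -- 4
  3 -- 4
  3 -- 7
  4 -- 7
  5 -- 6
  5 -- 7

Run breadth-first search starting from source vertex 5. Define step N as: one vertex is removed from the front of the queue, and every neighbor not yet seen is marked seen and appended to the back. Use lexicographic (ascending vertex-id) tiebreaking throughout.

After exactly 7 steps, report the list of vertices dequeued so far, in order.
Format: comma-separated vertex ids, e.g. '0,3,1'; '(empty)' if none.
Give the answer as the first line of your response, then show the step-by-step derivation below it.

5,6,7,0,3,4,2

step 1: dequeue 5; queue=[6,7]; order=5
step 2: dequeue 6; queue=[7,0]; order=5,6
step 3: dequeue 7; queue=[0,3,4]; order=5,6,7
step 4: dequeue 0; queue=[3,4,2]; order=5,6,7,0
step 5: dequeue 3; queue=[4,2,1]; order=5,6,7,0,3
step 6: dequeue 4; queue=[2,1]; order=5,6,7,0,3,4
step 7: dequeue 2; queue=[1]; order=5,6,7,0,3,4,2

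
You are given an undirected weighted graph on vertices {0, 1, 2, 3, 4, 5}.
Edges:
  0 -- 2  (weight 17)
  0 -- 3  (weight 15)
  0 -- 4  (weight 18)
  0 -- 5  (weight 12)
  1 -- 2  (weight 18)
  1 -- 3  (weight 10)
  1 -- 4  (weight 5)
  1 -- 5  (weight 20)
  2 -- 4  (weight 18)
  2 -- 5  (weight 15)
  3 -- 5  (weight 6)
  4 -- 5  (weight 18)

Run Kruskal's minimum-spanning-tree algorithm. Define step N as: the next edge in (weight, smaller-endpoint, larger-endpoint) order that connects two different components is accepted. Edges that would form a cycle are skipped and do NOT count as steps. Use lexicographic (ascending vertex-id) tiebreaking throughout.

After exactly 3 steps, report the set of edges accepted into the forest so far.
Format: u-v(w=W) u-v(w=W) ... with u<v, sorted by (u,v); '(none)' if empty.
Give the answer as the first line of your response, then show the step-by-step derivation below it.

1-3(w=10) 1-4(w=5) 3-5(w=6)

step 1: add edge 1-4 (w=5); MST = {1-4(w=5)}
step 2: add edge 3-5 (w=6); MST = {1-4(w=5) 3-5(w=6)}
step 3: add edge 1-3 (w=10); MST = {1-3(w=10) 1-4(w=5) 3-5(w=6)}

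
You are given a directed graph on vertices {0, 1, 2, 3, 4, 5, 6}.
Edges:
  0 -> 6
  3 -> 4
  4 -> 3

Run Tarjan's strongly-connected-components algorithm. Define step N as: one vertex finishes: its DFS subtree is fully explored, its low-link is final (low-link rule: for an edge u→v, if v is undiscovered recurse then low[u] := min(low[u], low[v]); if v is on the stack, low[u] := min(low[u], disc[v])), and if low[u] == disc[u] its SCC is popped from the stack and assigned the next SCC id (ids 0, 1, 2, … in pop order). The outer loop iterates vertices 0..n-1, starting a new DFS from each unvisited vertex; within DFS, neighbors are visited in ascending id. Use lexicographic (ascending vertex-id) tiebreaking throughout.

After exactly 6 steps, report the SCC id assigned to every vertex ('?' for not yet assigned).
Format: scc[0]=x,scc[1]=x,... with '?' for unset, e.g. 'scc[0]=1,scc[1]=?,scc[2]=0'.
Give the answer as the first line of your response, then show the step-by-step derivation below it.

scc[0]=1,scc[1]=2,scc[2]=3,scc[3]=4,scc[4]=4,scc[5]=?,scc[6]=0

step 1: low=(low[0]=0,low[1]=?,low[2]=?,low[3]=?,low[4]=?,low[5]=?,low[6]=1); scc=(scc[0]=?,scc[1]=?,scc[2]=?,scc[3]=?,scc[4]=?,scc[5]=?,scc[6]=0)
step 2: low=(low[0]=0,low[1]=?,low[2]=?,low[3]=?,low[4]=?,low[5]=?,low[6]=1); scc=(scc[0]=1,scc[1]=?,scc[2]=?,scc[3]=?,scc[4]=?,scc[5]=?,scc[6]=0)
step 3: low=(low[0]=0,low[1]=2,low[2]=?,low[3]=?,low[4]=?,low[5]=?,low[6]=1); scc=(scc[0]=1,scc[1]=2,scc[2]=?,scc[3]=?,scc[4]=?,scc[5]=?,scc[6]=0)
step 4: low=(low[0]=0,low[1]=2,low[2]=3,low[3]=?,low[4]=?,low[5]=?,low[6]=1); scc=(scc[0]=1,scc[1]=2,scc[2]=3,scc[3]=?,scc[4]=?,scc[5]=?,scc[6]=0)
step 5: low=(low[0]=0,low[1]=2,low[2]=3,low[3]=4,low[4]=4,low[5]=?,low[6]=1); scc=(scc[0]=1,scc[1]=2,scc[2]=3,scc[3]=?,scc[4]=?,scc[5]=?,scc[6]=0)
step 6: low=(low[0]=0,low[1]=2,low[2]=3,low[3]=4,low[4]=4,low[5]=?,low[6]=1); scc=(scc[0]=1,scc[1]=2,scc[2]=3,scc[3]=4,scc[4]=4,scc[5]=?,scc[6]=0)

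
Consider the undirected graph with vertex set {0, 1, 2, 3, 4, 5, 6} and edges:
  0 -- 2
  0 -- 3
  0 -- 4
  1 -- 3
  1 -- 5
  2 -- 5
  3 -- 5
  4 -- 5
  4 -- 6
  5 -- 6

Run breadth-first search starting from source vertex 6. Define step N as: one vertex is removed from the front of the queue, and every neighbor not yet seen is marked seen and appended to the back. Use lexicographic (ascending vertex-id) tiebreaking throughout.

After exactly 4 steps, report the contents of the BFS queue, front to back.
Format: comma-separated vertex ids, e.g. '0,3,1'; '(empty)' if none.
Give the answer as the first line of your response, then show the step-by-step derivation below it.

1,2,3

step 1: dequeue 6; queue=[4,5]; order=6
step 2: dequeue 4; queue=[5,0]; order=6,4
step 3: dequeue 5; queue=[0,1,2,3]; order=6,4,5
step 4: dequeue 0; queue=[1,2,3]; order=6,4,5,0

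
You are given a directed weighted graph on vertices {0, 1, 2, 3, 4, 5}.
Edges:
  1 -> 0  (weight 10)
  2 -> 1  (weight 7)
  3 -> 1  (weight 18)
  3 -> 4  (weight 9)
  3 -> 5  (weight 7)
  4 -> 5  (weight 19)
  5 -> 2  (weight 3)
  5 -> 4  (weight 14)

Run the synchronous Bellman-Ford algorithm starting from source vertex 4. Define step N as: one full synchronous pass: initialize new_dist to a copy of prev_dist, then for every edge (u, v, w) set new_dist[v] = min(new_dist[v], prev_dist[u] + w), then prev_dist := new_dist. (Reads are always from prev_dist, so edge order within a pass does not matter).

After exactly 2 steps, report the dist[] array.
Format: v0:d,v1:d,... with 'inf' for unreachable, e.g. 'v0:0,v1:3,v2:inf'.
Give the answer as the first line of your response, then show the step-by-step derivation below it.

v0:inf,v1:inf,v2:22,v3:inf,v4:0,v5:19

step 1: dist = v0:inf,v1:inf,v2:inf,v3:inf,v4:0,v5:19
step 2: dist = v0:inf,v1:inf,v2:22,v3:inf,v4:0,v5:19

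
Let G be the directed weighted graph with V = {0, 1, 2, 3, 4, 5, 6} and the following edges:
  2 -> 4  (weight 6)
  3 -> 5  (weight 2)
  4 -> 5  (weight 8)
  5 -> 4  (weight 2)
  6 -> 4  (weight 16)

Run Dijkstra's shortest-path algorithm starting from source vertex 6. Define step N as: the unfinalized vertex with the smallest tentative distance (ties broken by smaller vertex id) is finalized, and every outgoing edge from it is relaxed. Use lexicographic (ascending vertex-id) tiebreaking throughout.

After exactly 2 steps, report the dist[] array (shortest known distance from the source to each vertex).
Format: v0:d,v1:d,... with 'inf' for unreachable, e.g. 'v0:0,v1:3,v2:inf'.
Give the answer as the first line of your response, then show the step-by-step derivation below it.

v0:inf,v1:inf,v2:inf,v3:inf,v4:16,v5:24,v6:0

step 1: dist = v0:inf,v1:inf,v2:inf,v3:inf,v4:16,v5:inf,v6:0
step 2: dist = v0:inf,v1:inf,v2:inf,v3:inf,v4:16,v5:24,v6:0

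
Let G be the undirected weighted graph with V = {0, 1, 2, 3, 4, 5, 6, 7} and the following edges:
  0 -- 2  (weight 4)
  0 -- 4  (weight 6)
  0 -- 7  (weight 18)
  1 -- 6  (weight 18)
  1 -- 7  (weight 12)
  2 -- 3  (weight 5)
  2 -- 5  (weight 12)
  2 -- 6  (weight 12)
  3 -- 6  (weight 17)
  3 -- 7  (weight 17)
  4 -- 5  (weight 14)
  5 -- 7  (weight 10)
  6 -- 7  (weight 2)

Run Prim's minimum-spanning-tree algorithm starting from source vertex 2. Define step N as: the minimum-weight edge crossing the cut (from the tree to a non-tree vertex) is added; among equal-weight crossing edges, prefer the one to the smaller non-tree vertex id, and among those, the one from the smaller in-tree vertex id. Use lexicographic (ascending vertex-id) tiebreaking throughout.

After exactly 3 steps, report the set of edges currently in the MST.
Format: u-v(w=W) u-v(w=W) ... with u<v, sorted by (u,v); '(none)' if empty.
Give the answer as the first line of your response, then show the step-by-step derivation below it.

0-2(w=4) 0-4(w=6) 2-3(w=5)

step 1: add edge 0-2 (w=4); MST = {0-2(w=4)}
step 2: add edge 2-3 (w=5); MST = {0-2(w=4) 2-3(w=5)}
step 3: add edge 0-4 (w=6); MST = {0-2(w=4) 0-4(w=6) 2-3(w=5)}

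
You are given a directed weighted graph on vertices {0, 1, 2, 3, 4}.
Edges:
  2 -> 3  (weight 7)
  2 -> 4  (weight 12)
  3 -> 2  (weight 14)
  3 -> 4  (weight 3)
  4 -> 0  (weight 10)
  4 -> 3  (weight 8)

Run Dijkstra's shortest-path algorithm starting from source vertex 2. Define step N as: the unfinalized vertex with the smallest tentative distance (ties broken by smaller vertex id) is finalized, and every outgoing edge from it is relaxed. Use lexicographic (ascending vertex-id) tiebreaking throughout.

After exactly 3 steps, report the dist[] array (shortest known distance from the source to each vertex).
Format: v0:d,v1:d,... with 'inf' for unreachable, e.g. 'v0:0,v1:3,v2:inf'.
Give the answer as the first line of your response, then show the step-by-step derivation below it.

v0:20,v1:inf,v2:0,v3:7,v4:10

step 1: dist = v0:inf,v1:inf,v2:0,v3:7,v4:12
step 2: dist = v0:inf,v1:inf,v2:0,v3:7,v4:10
step 3: dist = v0:20,v1:inf,v2:0,v3:7,v4:10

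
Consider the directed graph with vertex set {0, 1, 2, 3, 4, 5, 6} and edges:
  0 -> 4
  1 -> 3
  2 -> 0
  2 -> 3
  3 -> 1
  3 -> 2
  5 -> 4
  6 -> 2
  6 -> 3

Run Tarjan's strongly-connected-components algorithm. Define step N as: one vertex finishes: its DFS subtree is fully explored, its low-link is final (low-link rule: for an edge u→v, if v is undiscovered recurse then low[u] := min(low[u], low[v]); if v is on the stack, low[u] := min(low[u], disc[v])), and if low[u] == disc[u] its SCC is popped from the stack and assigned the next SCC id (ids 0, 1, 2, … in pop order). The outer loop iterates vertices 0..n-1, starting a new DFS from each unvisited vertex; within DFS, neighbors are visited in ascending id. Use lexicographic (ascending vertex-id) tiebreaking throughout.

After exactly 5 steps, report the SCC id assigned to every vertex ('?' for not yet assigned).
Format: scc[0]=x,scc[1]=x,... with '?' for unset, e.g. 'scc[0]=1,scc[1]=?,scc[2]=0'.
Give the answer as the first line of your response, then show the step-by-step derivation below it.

scc[0]=1,scc[1]=2,scc[2]=2,scc[3]=2,scc[4]=0,scc[5]=?,scc[6]=?

step 1: low=(low[0]=0,low[1]=?,low[2]=?,low[3]=?,low[4]=1,low[5]=?,low[6]=?); scc=(scc[0]=?,scc[1]=?,scc[2]=?,scc[3]=?,scc[4]=0,scc[5]=?,scc[6]=?)
step 2: low=(low[0]=0,low[1]=?,low[2]=?,low[3]=?,low[4]=1,low[5]=?,low[6]=?); scc=(scc[0]=1,scc[1]=?,scc[2]=?,scc[3]=?,scc[4]=0,scc[5]=?,scc[6]=?)
step 3: low=(low[0]=0,low[1]=2,low[2]=3,low[3]=2,low[4]=1,low[5]=?,low[6]=?); scc=(scc[0]=1,scc[1]=?,scc[2]=?,scc[3]=?,scc[4]=0,scc[5]=?,scc[6]=?)
step 4: low=(low[0]=0,low[1]=2,low[2]=3,low[3]=2,low[4]=1,low[5]=?,low[6]=?); scc=(scc[0]=1,scc[1]=?,scc[2]=?,scc[3]=?,scc[4]=0,scc[5]=?,scc[6]=?)
step 5: low=(low[0]=0,low[1]=2,low[2]=3,low[3]=2,low[4]=1,low[5]=?,low[6]=?); scc=(scc[0]=1,scc[1]=2,scc[2]=2,scc[3]=2,scc[4]=0,scc[5]=?,scc[6]=?)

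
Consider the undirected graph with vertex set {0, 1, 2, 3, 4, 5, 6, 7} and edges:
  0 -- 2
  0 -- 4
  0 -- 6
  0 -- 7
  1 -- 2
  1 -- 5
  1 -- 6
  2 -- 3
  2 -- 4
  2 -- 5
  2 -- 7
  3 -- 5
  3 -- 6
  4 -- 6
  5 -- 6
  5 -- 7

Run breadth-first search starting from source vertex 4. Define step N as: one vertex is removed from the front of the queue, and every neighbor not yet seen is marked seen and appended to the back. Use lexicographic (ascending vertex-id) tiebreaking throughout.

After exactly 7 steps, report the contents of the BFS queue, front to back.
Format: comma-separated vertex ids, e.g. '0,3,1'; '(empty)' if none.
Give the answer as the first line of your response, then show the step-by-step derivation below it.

5

step 1: dequeue 4; queue=[0,2,6]; order=4
step 2: dequeue 0; queue=[2,6,7]; order=4,0
step 3: dequeue 2; queue=[6,7,1,3,5]; order=4,0,2
step 4: dequeue 6; queue=[7,1,3,5]; order=4,0,2,6
step 5: dequeue 7; queue=[1,3,5]; order=4,0,2,6,7
step 6: dequeue 1; queue=[3,5]; order=4,0,2,6,7,1
step 7: dequeue 3; queue=[5]; order=4,0,2,6,7,1,3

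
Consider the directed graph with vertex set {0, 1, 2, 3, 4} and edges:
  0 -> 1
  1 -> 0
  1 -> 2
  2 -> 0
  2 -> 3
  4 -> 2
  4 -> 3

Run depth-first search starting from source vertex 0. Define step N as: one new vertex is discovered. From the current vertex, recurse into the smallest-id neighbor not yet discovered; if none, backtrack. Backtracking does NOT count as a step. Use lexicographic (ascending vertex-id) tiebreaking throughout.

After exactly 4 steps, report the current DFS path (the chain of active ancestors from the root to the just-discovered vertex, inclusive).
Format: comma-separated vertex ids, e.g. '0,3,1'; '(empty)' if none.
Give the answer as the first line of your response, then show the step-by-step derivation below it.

0,1,2,3

step 1: discover 0; path=0; order=0
step 2: discover 1; path=0>1; order=0,1
step 3: discover 2; path=0>1>2; order=0,1,2
step 4: discover 3; path=0>1>2>3; order=0,1,2,3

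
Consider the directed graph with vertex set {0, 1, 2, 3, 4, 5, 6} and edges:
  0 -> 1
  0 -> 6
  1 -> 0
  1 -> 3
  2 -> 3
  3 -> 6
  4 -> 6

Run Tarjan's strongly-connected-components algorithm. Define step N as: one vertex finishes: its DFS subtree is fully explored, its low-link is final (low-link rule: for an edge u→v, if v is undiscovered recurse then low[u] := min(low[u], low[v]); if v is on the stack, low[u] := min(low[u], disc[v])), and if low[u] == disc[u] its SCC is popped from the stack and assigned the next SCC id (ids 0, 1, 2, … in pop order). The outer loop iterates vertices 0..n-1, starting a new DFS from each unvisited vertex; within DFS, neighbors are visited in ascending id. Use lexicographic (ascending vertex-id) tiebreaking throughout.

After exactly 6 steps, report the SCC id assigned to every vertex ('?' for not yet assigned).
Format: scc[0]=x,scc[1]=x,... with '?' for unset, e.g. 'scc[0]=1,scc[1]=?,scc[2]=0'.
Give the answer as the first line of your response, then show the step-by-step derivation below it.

scc[0]=2,scc[1]=2,scc[2]=3,scc[3]=1,scc[4]=4,scc[5]=?,scc[6]=0

step 1: low=(low[0]=0,low[1]=0,low[2]=?,low[3]=2,low[4]=?,low[5]=?,low[6]=3); scc=(scc[0]=?,scc[1]=?,scc[2]=?,scc[3]=?,scc[4]=?,scc[5]=?,scc[6]=0)
step 2: low=(low[0]=0,low[1]=0,low[2]=?,low[3]=2,low[4]=?,low[5]=?,low[6]=3); scc=(scc[0]=?,scc[1]=?,scc[2]=?,scc[3]=1,scc[4]=?,scc[5]=?,scc[6]=0)
step 3: low=(low[0]=0,low[1]=0,low[2]=?,low[3]=2,low[4]=?,low[5]=?,low[6]=3); scc=(scc[0]=?,scc[1]=?,scc[2]=?,scc[3]=1,scc[4]=?,scc[5]=?,scc[6]=0)
step 4: low=(low[0]=0,low[1]=0,low[2]=?,low[3]=2,low[4]=?,low[5]=?,low[6]=3); scc=(scc[0]=2,scc[1]=2,scc[2]=?,scc[3]=1,scc[4]=?,scc[5]=?,scc[6]=0)
step 5: low=(low[0]=0,low[1]=0,low[2]=4,low[3]=2,low[4]=?,low[5]=?,low[6]=3); scc=(scc[0]=2,scc[1]=2,scc[2]=3,scc[3]=1,scc[4]=?,scc[5]=?,scc[6]=0)
step 6: low=(low[0]=0,low[1]=0,low[2]=4,low[3]=2,low[4]=5,low[5]=?,low[6]=3); scc=(scc[0]=2,scc[1]=2,scc[2]=3,scc[3]=1,scc[4]=4,scc[5]=?,scc[6]=0)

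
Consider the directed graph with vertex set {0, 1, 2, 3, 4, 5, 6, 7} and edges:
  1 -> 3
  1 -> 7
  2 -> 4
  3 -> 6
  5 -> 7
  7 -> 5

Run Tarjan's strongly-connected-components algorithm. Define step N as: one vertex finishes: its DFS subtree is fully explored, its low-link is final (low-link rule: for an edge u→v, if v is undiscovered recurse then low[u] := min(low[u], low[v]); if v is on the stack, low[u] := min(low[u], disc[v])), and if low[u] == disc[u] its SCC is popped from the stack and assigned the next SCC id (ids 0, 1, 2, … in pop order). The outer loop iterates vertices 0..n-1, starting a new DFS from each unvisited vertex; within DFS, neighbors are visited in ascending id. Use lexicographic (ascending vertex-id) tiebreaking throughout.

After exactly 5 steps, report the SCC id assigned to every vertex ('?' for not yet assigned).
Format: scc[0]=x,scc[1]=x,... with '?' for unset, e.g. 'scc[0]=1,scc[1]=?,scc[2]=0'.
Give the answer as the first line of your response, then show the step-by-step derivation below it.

scc[0]=0,scc[1]=?,scc[2]=?,scc[3]=2,scc[4]=?,scc[5]=3,scc[6]=1,scc[7]=3

step 1: low=(low[0]=0,low[1]=?,low[2]=?,low[3]=?,low[4]=?,low[5]=?,low[6]=?,low[7]=?); scc=(scc[0]=0,scc[1]=?,scc[2]=?,scc[3]=?,scc[4]=?,scc[5]=?,scc[6]=?,scc[7]=?)
step 2: low=(low[0]=0,low[1]=1,low[2]=?,low[3]=2,low[4]=?,low[5]=?,low[6]=3,low[7]=?); scc=(scc[0]=0,scc[1]=?,scc[2]=?,scc[3]=?,scc[4]=?,scc[5]=?,scc[6]=1,scc[7]=?)
step 3: low=(low[0]=0,low[1]=1,low[2]=?,low[3]=2,low[4]=?,low[5]=?,low[6]=3,low[7]=?); scc=(scc[0]=0,scc[1]=?,scc[2]=?,scc[3]=2,scc[4]=?,scc[5]=?,scc[6]=1,scc[7]=?)
step 4: low=(low[0]=0,low[1]=1,low[2]=?,low[3]=2,low[4]=?,low[5]=4,low[6]=3,low[7]=4); scc=(scc[0]=0,scc[1]=?,scc[2]=?,scc[3]=2,scc[4]=?,scc[5]=?,scc[6]=1,scc[7]=?)
step 5: low=(low[0]=0,low[1]=1,low[2]=?,low[3]=2,low[4]=?,low[5]=4,low[6]=3,low[7]=4); scc=(scc[0]=0,scc[1]=?,scc[2]=?,scc[3]=2,scc[4]=?,scc[5]=3,scc[6]=1,scc[7]=3)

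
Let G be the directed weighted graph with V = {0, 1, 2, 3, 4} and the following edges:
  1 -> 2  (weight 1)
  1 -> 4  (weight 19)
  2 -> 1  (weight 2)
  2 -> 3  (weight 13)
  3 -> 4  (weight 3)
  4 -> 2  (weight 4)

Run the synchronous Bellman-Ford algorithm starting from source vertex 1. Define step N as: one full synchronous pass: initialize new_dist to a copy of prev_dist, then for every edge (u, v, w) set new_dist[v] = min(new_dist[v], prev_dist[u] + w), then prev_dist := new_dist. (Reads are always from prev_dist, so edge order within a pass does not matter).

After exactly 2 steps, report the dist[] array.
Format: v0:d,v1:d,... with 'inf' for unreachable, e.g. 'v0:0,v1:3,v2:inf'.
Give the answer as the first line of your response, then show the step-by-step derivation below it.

v0:inf,v1:0,v2:1,v3:14,v4:19

step 1: dist = v0:inf,v1:0,v2:1,v3:inf,v4:19
step 2: dist = v0:inf,v1:0,v2:1,v3:14,v4:19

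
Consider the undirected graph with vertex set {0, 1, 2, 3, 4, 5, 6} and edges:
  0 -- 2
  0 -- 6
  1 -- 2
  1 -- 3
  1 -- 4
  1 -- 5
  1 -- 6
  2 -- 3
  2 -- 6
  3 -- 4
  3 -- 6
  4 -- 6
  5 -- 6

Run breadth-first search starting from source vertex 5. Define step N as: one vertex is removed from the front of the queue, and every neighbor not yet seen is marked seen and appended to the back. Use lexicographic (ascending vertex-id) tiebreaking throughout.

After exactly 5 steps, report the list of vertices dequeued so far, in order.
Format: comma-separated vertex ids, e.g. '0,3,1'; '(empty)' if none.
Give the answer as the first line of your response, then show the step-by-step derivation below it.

5,1,6,2,3

step 1: dequeue 5; queue=[1,6]; order=5
step 2: dequeue 1; queue=[6,2,3,4]; order=5,1
step 3: dequeue 6; queue=[2,3,4,0]; order=5,1,6
step 4: dequeue 2; queue=[3,4,0]; order=5,1,6,2
step 5: dequeue 3; queue=[4,0]; order=5,1,6,2,3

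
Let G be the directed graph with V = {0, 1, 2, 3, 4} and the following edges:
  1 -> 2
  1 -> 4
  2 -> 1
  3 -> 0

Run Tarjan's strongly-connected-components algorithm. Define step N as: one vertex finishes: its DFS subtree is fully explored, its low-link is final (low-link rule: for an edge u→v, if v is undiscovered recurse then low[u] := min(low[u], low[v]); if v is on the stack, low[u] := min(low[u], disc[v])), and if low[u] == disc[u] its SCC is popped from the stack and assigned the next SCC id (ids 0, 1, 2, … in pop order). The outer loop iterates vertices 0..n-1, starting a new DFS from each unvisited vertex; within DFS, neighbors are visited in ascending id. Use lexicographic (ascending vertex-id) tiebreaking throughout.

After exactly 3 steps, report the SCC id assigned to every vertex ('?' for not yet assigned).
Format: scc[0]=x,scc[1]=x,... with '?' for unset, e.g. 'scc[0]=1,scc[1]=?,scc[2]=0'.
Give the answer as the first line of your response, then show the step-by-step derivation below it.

scc[0]=0,scc[1]=?,scc[2]=?,scc[3]=?,scc[4]=1

step 1: low=(low[0]=0,low[1]=?,low[2]=?,low[3]=?,low[4]=?); scc=(scc[0]=0,scc[1]=?,scc[2]=?,scc[3]=?,scc[4]=?)
step 2: low=(low[0]=0,low[1]=1,low[2]=1,low[3]=?,low[4]=?); scc=(scc[0]=0,scc[1]=?,scc[2]=?,scc[3]=?,scc[4]=?)
step 3: low=(low[0]=0,low[1]=1,low[2]=1,low[3]=?,low[4]=3); scc=(scc[0]=0,scc[1]=?,scc[2]=?,scc[3]=?,scc[4]=1)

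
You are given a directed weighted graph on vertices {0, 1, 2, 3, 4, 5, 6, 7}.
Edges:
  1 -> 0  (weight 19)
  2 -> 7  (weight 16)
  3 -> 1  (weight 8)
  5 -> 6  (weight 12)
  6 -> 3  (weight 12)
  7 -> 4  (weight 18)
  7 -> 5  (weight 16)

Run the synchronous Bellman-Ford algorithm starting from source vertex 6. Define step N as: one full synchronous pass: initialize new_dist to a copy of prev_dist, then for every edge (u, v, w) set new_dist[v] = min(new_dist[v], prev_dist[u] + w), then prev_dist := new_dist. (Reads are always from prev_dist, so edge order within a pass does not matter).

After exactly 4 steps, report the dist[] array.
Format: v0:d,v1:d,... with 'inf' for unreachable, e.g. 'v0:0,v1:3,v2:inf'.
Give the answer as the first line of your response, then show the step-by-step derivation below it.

v0:39,v1:20,v2:inf,v3:12,v4:inf,v5:inf,v6:0,v7:inf

step 1: dist = v0:inf,v1:inf,v2:inf,v3:12,v4:inf,v5:inf,v6:0,v7:inf
step 2: dist = v0:inf,v1:20,v2:inf,v3:12,v4:inf,v5:inf,v6:0,v7:inf
step 3: dist = v0:39,v1:20,v2:inf,v3:12,v4:inf,v5:inf,v6:0,v7:inf
step 4: dist = v0:39,v1:20,v2:inf,v3:12,v4:inf,v5:inf,v6:0,v7:inf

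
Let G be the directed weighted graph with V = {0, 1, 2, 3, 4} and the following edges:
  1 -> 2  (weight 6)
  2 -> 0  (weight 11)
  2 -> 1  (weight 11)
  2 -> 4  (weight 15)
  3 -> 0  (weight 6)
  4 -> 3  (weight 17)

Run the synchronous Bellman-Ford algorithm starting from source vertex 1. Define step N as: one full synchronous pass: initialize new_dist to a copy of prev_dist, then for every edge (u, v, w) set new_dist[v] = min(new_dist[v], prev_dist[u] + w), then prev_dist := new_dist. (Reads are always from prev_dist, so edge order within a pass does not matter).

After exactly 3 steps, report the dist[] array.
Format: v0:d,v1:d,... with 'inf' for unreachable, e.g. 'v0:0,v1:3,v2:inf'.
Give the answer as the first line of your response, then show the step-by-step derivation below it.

v0:17,v1:0,v2:6,v3:38,v4:21

step 1: dist = v0:inf,v1:0,v2:6,v3:inf,v4:inf
step 2: dist = v0:17,v1:0,v2:6,v3:inf,v4:21
step 3: dist = v0:17,v1:0,v2:6,v3:38,v4:21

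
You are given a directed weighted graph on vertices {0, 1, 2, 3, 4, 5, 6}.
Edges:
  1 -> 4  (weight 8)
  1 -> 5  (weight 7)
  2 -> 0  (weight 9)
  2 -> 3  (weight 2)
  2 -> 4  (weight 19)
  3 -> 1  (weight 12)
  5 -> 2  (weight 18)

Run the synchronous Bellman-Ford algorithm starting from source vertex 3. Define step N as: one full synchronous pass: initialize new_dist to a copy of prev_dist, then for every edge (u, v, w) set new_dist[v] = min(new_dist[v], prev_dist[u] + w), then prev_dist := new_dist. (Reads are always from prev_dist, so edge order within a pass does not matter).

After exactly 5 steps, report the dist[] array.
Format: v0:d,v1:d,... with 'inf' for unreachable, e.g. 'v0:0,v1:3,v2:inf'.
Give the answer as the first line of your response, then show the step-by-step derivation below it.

v0:46,v1:12,v2:37,v3:0,v4:20,v5:19,v6:inf

step 1: dist = v0:inf,v1:12,v2:inf,v3:0,v4:inf,v5:inf,v6:inf
step 2: dist = v0:inf,v1:12,v2:inf,v3:0,v4:20,v5:19,v6:inf
step 3: dist = v0:inf,v1:12,v2:37,v3:0,v4:20,v5:19,v6:inf
step 4: dist = v0:46,v1:12,v2:37,v3:0,v4:20,v5:19,v6:inf
step 5: dist = v0:46,v1:12,v2:37,v3:0,v4:20,v5:19,v6:inf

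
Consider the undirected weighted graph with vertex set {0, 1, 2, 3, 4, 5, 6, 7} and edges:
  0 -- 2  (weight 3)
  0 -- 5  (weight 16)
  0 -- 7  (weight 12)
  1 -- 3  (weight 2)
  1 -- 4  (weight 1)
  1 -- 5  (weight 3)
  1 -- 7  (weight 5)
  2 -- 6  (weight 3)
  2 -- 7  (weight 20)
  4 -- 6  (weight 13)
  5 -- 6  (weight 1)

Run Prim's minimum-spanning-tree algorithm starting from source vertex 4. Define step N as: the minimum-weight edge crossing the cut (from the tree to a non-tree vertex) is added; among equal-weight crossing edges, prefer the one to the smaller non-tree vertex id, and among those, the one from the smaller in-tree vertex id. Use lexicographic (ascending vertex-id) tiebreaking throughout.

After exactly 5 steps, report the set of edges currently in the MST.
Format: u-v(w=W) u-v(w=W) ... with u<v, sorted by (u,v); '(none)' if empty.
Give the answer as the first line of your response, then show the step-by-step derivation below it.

1-3(w=2) 1-4(w=1) 1-5(w=3) 2-6(w=3) 5-6(w=1)

step 1: add edge 1-4 (w=1); MST = {1-4(w=1)}
step 2: add edge 1-3 (w=2); MST = {1-3(w=2) 1-4(w=1)}
step 3: add edge 1-5 (w=3); MST = {1-3(w=2) 1-4(w=1) 1-5(w=3)}
step 4: add edge 5-6 (w=1); MST = {1-3(w=2) 1-4(w=1) 1-5(w=3) 5-6(w=1)}
step 5: add edge 2-6 (w=3); MST = {1-3(w=2) 1-4(w=1) 1-5(w=3) 2-6(w=3) 5-6(w=1)}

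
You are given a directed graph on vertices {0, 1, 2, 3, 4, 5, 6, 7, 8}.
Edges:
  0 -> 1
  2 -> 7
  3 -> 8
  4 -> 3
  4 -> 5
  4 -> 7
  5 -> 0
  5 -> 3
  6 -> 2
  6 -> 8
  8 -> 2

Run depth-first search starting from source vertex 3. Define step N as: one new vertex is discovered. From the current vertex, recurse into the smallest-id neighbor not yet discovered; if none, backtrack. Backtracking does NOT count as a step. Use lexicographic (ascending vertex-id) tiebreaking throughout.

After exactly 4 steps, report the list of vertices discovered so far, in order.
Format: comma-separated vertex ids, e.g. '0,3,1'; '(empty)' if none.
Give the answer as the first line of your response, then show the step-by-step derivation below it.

3,8,2,7

step 1: discover 3; path=3; order=3
step 2: discover 8; path=3>8; order=3,8
step 3: discover 2; path=3>8>2; order=3,8,2
step 4: discover 7; path=3>8>2>7; order=3,8,2,7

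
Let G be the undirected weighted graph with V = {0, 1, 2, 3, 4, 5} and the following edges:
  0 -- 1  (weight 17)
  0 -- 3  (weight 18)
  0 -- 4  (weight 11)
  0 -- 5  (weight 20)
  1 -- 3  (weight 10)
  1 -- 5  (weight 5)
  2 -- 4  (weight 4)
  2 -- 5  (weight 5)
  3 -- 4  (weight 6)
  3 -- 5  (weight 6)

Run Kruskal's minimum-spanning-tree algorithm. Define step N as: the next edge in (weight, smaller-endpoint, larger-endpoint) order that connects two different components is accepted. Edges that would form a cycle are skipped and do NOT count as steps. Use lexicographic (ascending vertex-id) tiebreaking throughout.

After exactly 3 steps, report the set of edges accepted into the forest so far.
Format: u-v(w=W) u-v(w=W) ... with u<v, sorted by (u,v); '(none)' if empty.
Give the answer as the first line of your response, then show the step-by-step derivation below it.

1-5(w=5) 2-4(w=4) 2-5(w=5)

step 1: add edge 2-4 (w=4); MST = {2-4(w=4)}
step 2: add edge 1-5 (w=5); MST = {1-5(w=5) 2-4(w=4)}
step 3: add edge 2-5 (w=5); MST = {1-5(w=5) 2-4(w=4) 2-5(w=5)}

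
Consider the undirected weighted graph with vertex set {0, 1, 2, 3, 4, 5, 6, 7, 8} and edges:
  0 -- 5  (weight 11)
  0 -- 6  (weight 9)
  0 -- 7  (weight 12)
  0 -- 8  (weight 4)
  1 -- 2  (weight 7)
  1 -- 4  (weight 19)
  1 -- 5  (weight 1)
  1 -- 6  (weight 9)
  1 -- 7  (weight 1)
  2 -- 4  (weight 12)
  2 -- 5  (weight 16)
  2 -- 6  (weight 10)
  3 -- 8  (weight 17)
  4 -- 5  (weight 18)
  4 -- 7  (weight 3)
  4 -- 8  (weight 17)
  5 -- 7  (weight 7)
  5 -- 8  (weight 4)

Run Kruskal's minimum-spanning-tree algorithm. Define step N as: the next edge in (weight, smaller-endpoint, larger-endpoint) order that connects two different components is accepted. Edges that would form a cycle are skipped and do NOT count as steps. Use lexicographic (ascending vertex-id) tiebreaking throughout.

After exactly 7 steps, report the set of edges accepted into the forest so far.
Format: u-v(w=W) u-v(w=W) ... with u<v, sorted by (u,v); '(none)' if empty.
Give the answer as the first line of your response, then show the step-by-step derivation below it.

0-6(w=9) 0-8(w=4) 1-2(w=7) 1-5(w=1) 1-7(w=1) 4-7(w=3) 5-8(w=4)

step 1: add edge 1-5 (w=1); MST = {1-5(w=1)}
step 2: add edge 1-7 (w=1); MST = {1-5(w=1) 1-7(w=1)}
step 3: add edge 4-7 (w=3); MST = {1-5(w=1) 1-7(w=1) 4-7(w=3)}
step 4: add edge 0-8 (w=4); MST = {0-8(w=4) 1-5(w=1) 1-7(w=1) 4-7(w=3)}
step 5: add edge 5-8 (w=4); MST = {0-8(w=4) 1-5(w=1) 1-7(w=1) 4-7(w=3) 5-8(w=4)}
step 6: add edge 1-2 (w=7); MST = {0-8(w=4) 1-2(w=7) 1-5(w=1) 1-7(w=1) 4-7(w=3) 5-8(w=4)}
step 7: add edge 0-6 (w=9); MST = {0-6(w=9) 0-8(w=4) 1-2(w=7) 1-5(w=1) 1-7(w=1) 4-7(w=3) 5-8(w=4)}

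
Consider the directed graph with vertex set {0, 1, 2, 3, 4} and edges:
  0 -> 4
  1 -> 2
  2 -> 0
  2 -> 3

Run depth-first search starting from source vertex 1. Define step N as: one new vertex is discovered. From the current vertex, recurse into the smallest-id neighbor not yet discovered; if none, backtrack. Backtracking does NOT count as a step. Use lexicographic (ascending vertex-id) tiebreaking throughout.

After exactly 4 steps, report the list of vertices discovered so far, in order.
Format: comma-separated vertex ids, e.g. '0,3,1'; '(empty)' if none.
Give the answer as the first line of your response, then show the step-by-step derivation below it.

1,2,0,4

step 1: discover 1; path=1; order=1
step 2: discover 2; path=1>2; order=1,2
step 3: discover 0; path=1>2>0; order=1,2,0
step 4: discover 4; path=1>2>0>4; order=1,2,0,4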